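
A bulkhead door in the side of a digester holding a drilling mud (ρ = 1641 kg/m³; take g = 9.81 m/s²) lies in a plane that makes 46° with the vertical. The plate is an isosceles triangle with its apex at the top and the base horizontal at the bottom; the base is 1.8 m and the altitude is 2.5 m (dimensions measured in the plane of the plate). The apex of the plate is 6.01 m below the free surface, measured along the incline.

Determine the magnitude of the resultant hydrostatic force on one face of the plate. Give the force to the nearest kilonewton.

F ≈ 193 kN

γ = ρg = 1641 × 9.81 / 1000 = 16.09821 kN/m³.
The plate makes 46° with the vertical, i.e. θ = 90° − 46° = 44° to the horizontal. Measuring y along the incline from the free-surface line, vertical depth h = y·sinθ with sinθ = 0.694658.
With the apex up, the centroid sits 2h/3 = 2 × 2.5/3 = 1.66667 m below the apex, so y_c = 6.01 + 1.66667 = 7.67667 m and h_c = 7.67667 × 0.694658 = 5.33266 m.
A = ½ × 1.8 × 2.5 = 2.25 m².
Resultant F = γ·h_c·A = 16.09821 × 5.33266 × 2.25 = 193.154 kN.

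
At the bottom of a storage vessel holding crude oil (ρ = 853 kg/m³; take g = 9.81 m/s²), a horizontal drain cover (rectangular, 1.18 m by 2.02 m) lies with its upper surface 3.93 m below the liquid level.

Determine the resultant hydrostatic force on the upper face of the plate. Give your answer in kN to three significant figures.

γ = ρg = 853 × 9.81 / 1000 = 8.36793 kN/m³.
The plate is horizontal, so pressure is uniform at p = γ·h = 8.36793 × 3.93 = 32.886 kN/m².
A = 1.18 × 2.02 = 2.3836 m².
F = p·A = 32.886 × 2.3836 = 78.3871 kN.

F ≈ 78.4 kN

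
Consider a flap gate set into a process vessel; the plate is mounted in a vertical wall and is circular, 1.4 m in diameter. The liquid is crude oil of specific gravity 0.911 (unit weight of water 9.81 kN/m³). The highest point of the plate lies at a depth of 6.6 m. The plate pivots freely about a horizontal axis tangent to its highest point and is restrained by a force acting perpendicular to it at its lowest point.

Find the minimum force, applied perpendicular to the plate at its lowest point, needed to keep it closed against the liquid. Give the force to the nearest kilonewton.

γ = 0.911 × 9.81 = 8.93691 kN/m³.
The centroid is at the centre, 0.7 m below the top of the plate, so the centroid depth is h_c = 6.6 + 0.7 = 7.3 m.
A = π(0.7)² = 1.53938 m².
Resultant F = γ·h_c·A = 8.93691 × 7.3 × 1.53938 = 100.428 kN.
I_c = πr⁴/4 = π × 0.7⁴/4 = 0.188574 m⁴.
Centre of pressure: y_p = y_c + I_c/(y_c·A) = 7.3 + 0.188574/(7.3 × 1.53938) = 7.3 + 0.0167808 = 7.31678 m along the plane.
The resultant acts 0.7 + 0.0167808 = 0.716781 m (along the plate) below the hinge at the top edge, so the moment about the hinge is M = F × 0.716781 = 100.428 × 0.716781 = 71.9849 kN·m.
A normal force at the bottom, 1.4 m from the hinge, must supply this moment: P = 71.9849/1.4 = 51.4178 kN.

P ≈ 51 kN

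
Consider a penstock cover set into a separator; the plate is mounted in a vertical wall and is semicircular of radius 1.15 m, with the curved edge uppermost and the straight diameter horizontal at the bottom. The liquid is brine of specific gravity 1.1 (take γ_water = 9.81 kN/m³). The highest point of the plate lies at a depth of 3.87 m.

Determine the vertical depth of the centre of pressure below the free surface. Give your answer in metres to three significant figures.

h_p = 4.55 m

γ = 1.1 × 9.81 = 10.791 kN/m³.
The centroid lies 4r/(3π) = 0.488075 m above the diameter, so r − 4r/(3π) = 1.15 − 0.488075 = 0.661925 m below the topmost point, so the centroid depth is h_c = 3.87 + 0.661925 = 4.53193 m.
A = πr²/2 = π × 1.15²/2 = 2.07738 m².
Resultant F = γ·h_c·A = 10.791 × 4.53193 × 2.07738 = 101.592 kN.
I_c = (π/8 − 8/(9π))·r⁴ = 0.109757 × 1.15⁴ = 0.191966 m⁴.
Centre of pressure: y_p = y_c + I_c/(y_c·A) = 4.53193 + 0.191966/(4.53193 × 2.07738) = 4.53193 + 0.0203904 = 4.55232 m along the plane.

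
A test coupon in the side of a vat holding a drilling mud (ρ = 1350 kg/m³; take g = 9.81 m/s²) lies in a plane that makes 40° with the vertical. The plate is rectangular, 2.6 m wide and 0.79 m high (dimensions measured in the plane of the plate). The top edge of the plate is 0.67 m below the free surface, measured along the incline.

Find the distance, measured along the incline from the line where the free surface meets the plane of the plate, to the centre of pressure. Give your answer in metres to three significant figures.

y_p = 1.11 m

γ = ρg = 1350 × 9.81 / 1000 = 13.2435 kN/m³.
The plate makes 40° with the vertical, i.e. θ = 90° − 40° = 50° to the horizontal. Measuring y along the incline from the free-surface line, vertical depth h = y·sinθ with sinθ = 0.766044.
The centroid lies 0.79/2 = 0.395 m below the top edge, so y_c = 0.67 + 0.395 = 1.065 m and h_c = 1.065 × 0.766044 = 0.815837 m.
A = 2.6 × 0.79 = 2.054 m².
Resultant F = γ·h_c·A = 13.2435 × 0.815837 × 2.054 = 22.1925 kN.
I_c = b·h³/12 = 2.6 × 0.79³/12 = 0.106825 m⁴.
Centre of pressure: y_p = y_c + I_c/(y_c·A) = 1.065 + 0.106825/(1.065 × 2.054) = 1.065 + 0.0488341 = 1.11383 m along the plane.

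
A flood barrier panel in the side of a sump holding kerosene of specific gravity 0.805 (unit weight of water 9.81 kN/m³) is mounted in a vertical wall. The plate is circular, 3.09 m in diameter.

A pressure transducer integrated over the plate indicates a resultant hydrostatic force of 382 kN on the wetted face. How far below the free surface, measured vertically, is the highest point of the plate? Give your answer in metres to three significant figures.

d_top ≈ 4.91 m

γ = 0.805 × 9.81 = 7.89705 kN/m³.
A = π(1.545)² = 7.49906 m².
From F = γ·h_c·A, the centroid depth is h_c = 382/(7.89705 × 7.49906) = 6.45047 m.
The centroid is at the centre, 1.545 m below the top of the plate, so the highest point sits at h_top = 6.45047 − 1.545 = 4.90547 m below the surface.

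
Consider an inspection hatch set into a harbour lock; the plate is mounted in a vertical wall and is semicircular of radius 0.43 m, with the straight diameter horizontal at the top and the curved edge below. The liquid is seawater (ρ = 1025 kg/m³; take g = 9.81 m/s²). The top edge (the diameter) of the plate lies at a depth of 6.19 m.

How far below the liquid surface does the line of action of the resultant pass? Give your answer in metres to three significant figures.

h_p = 6.37 m

γ = ρg = 1025 × 9.81 / 1000 = 10.05525 kN/m³.
The centroid of a semicircle lies 4r/(3π) = 0.182498 m from the diameter, here below the top edge, so the centroid depth is h_c = 6.19 + 0.182498 = 6.3725 m.
A = πr²/2 = π × 0.43²/2 = 0.29044 m².
Resultant F = γ·h_c·A = 10.05525 × 6.3725 × 0.29044 = 18.6105 kN.
I_c = (π/8 − 8/(9π))·r⁴ = 0.109757 × 0.43⁴ = 0.00375237 m⁴.
Centre of pressure: y_p = y_c + I_c/(y_c·A) = 6.3725 + 0.00375237/(6.3725 × 0.29044) = 6.3725 + 0.0020274 = 6.37453 m along the plane.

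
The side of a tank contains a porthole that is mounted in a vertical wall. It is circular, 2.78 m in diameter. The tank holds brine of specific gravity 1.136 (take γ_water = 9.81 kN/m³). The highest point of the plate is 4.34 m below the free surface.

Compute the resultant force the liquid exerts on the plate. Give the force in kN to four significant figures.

F ≈ 387.6 kN

γ = 1.136 × 9.81 = 11.14416 kN/m³.
The centroid is at the centre, 1.39 m below the top of the plate, so the centroid depth is h_c = 4.34 + 1.39 = 5.73 m.
A = π(1.39)² = 6.06987 m².
Resultant F = γ·h_c·A = 11.14416 × 5.73 × 6.06987 = 387.598 kN.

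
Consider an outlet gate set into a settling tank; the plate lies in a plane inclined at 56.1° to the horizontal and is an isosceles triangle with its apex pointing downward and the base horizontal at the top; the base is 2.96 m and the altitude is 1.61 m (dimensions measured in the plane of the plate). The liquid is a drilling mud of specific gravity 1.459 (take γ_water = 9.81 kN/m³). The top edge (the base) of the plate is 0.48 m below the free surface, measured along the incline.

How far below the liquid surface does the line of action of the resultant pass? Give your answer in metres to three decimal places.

h_p = 0.961 m

γ = 1.459 × 9.81 = 14.31279 kN/m³.
Let θ = 56.1° be the plate's angle to the horizontal; measure y along the incline from where the plane meets the free surface. Vertical depth h = y·sinθ with sinθ = 0.830012.
With the apex down, the centroid sits h/3 = 1.61/3 = 0.536667 m below the base (the top edge), so y_c = 0.48 + 0.536667 = 1.01667 m and h_c = 1.01667 × 0.830012 = 0.843848 m.
A = ½ × 2.96 × 1.61 = 2.3828 m².
Resultant F = γ·h_c·A = 14.31279 × 0.843848 × 2.3828 = 28.779 kN.
I_c = b·h³/36 = 2.96 × 1.61³/36 = 0.343136 m⁴.
Centre of pressure: y_p = y_c + I_c/(y_c·A) = 1.01667 + 0.343136/(1.01667 × 2.3828) = 1.01667 + 0.141644 = 1.15831 m along the plane.
Vertically, h_p = y_p·sinθ = 1.15831 × 0.830012 = 0.961411 m.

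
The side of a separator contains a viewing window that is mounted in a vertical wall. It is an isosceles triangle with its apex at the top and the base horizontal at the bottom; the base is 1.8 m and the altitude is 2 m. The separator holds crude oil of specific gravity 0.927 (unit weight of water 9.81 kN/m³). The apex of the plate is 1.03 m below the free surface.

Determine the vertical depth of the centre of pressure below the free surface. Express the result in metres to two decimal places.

h_p = 2.46 m

γ = 0.927 × 9.81 = 9.09387 kN/m³.
With the apex up, the centroid sits 2h/3 = 2 × 2/3 = 1.33333 m below the apex, so the centroid depth is h_c = 1.03 + 1.33333 = 2.36333 m.
A = ½ × 1.8 × 2 = 1.8 m².
Resultant F = γ·h_c·A = 9.09387 × 2.36333 × 1.8 = 38.6853 kN.
I_c = b·h³/36 = 1.8 × 2³/36 = 0.4 m⁴.
Centre of pressure: y_p = y_c + I_c/(y_c·A) = 2.36333 + 0.4/(2.36333 × 1.8) = 2.36333 + 0.0940293 = 2.45736 m along the plane.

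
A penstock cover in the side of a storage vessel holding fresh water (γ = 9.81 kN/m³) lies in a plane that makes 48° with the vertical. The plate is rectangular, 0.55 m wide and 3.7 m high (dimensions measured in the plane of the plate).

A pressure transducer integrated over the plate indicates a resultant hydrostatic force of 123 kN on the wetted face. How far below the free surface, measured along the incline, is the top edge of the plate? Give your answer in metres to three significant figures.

γ = 9.81 kN/m³.
A = 0.55 × 3.7 = 2.035 m².
From F = γ·h_c·A, the centroid depth is h_c = 123/(9.81 × 2.035) = 6.16129 m.
The plate makes 48° with the vertical, i.e. θ = 90° − 48° = 42° to the horizontal. Measuring y along the incline from the free-surface line, vertical depth h = y·sinθ with sinθ = 0.669131.
Along the incline, y_c = h_c/sinθ = 6.16129/0.669131 = 9.2079 m.
The centroid lies 3.7/2 = 1.85 m below the top edge, so the top edge sits at y_top = 9.2079 − 1.85 = 7.3579 m along the incline.

y_top ≈ 7.36 m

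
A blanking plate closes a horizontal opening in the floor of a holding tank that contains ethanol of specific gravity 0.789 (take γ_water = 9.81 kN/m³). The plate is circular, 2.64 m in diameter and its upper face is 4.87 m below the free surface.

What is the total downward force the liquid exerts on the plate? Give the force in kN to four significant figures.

γ = 0.789 × 9.81 = 7.74009 kN/m³.
The plate is horizontal, so pressure is uniform at p = γ·h = 7.74009 × 4.87 = 37.6942 kN/m².
A = π(1.32)² = 5.47391 m².
F = p·A = 37.6942 × 5.47391 = 206.335 kN.

F ≈ 206.3 kN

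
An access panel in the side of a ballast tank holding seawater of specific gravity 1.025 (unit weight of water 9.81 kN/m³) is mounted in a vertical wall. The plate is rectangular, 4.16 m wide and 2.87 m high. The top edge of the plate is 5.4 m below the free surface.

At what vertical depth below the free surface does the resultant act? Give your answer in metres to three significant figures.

h_p = 6.94 m

γ = 1.025 × 9.81 = 10.05525 kN/m³.
The centroid lies 2.87/2 = 1.435 m below the top edge, so the centroid depth is h_c = 5.4 + 1.435 = 6.835 m.
A = 4.16 × 2.87 = 11.9392 m².
Resultant F = γ·h_c·A = 10.05525 × 6.835 × 11.9392 = 820.553 kN.
I_c = b·h³/12 = 4.16 × 2.87³/12 = 8.19517 m⁴.
Centre of pressure: y_p = y_c + I_c/(y_c·A) = 6.835 + 8.19517/(6.835 × 11.9392) = 6.835 + 0.100426 = 6.93543 m along the plane.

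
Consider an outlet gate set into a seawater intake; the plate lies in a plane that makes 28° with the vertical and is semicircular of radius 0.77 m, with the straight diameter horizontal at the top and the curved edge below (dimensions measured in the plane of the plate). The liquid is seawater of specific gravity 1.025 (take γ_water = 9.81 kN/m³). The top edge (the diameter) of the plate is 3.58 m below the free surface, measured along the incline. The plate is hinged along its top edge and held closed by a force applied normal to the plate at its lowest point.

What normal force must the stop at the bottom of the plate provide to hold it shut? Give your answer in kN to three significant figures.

P ≈ 14.2 kN

γ = 1.025 × 9.81 = 10.05525 kN/m³.
The plate makes 28° with the vertical, i.e. θ = 90° − 28° = 62° to the horizontal. Measuring y along the incline from the free-surface line, vertical depth h = y·sinθ with sinθ = 0.882948.
The centroid of a semicircle lies 4r/(3π) = 0.326798 m from the diameter, here below the top edge, so y_c = 3.58 + 0.326798 = 3.9068 m and h_c = 3.9068 × 0.882948 = 3.4495 m.
A = πr²/2 = π × 0.77²/2 = 0.931325 m².
Resultant F = γ·h_c·A = 10.05525 × 3.4495 × 0.931325 = 32.3036 kN.
I_c = (π/8 − 8/(9π))·r⁴ = 0.109757 × 0.77⁴ = 0.0385829 m⁴.
Centre of pressure: y_p = y_c + I_c/(y_c·A) = 3.9068 + 0.0385829/(3.9068 × 0.931325) = 3.9068 + 0.0106041 = 3.9174 m along the plane.
The resultant acts 0.326798 + 0.0106041 = 0.337402 m (along the plate) below the hinge at the top edge, so the moment about the hinge is M = F × 0.337402 = 32.3036 × 0.337402 = 10.8993 kN·m.
A normal force at the bottom, 0.77 m from the hinge, must supply this moment: P = 10.8993/0.77 = 14.1549 kN.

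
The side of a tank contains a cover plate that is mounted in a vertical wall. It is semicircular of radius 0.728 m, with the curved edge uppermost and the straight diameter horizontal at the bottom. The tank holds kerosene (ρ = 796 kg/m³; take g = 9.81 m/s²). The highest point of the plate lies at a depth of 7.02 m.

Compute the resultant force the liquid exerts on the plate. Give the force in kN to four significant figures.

γ = ρg = 796 × 9.81 / 1000 = 7.80876 kN/m³.
The centroid lies 4r/(3π) = 0.308973 m above the diameter, so r − 4r/(3π) = 0.728 − 0.308973 = 0.419027 m below the topmost point, so the centroid depth is h_c = 7.02 + 0.419027 = 7.43903 m.
A = πr²/2 = π × 0.728²/2 = 0.832497 m².
Resultant F = γ·h_c·A = 7.80876 × 7.43903 × 0.832497 = 48.3594 kN.

F ≈ 48.36 kN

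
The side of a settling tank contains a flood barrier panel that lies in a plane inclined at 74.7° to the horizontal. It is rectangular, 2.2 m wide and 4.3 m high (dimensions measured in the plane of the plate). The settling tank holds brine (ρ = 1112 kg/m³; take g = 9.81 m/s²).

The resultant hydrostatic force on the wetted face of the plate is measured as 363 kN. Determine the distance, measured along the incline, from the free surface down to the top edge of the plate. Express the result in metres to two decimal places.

γ = ρg = 1112 × 9.81 / 1000 = 10.90872 kN/m³.
A = 2.2 × 4.3 = 9.46 m².
From F = γ·h_c·A, the centroid depth is h_c = 363/(10.90872 × 9.46) = 3.51756 m.
Let θ = 74.7° be the plate's angle to the horizontal; measure y along the incline from where the plane meets the free surface. Vertical depth h = y·sinθ with sinθ = 0.964557.
Along the incline, y_c = h_c/sinθ = 3.51756/0.964557 = 3.64681 m.
The centroid lies 4.3/2 = 2.15 m below the top edge, so the top edge sits at y_top = 3.64681 − 2.15 = 1.49681 m along the incline.

y_top ≈ 1.50 m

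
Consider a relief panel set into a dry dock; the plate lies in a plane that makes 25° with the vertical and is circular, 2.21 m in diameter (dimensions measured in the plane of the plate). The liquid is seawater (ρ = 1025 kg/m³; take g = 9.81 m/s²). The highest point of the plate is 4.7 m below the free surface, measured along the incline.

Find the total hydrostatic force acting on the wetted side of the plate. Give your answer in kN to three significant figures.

F ≈ 203 kN

γ = ρg = 1025 × 9.81 / 1000 = 10.05525 kN/m³.
The plate makes 25° with the vertical, i.e. θ = 90° − 25° = 65° to the horizontal. Measuring y along the incline from the free-surface line, vertical depth h = y·sinθ with sinθ = 0.906308.
The centroid is at the centre, 1.105 m below the top of the plate, so y_c = 4.7 + 1.105 = 5.805 m and h_c = 5.805 × 0.906308 = 5.26112 m.
A = π(1.105)² = 3.83596 m².
Resultant F = γ·h_c·A = 10.05525 × 5.26112 × 3.83596 = 202.929 kN.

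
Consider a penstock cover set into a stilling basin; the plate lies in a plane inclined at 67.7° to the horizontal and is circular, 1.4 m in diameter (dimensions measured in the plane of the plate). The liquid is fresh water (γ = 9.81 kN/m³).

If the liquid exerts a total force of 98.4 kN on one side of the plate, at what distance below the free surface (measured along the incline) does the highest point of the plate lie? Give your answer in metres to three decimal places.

γ = 9.81 kN/m³.
A = π(0.7)² = 1.53938 m².
From F = γ·h_c·A, the centroid depth is h_c = 98.4/(9.81 × 1.53938) = 6.51599 m.
Let θ = 67.7° be the plate's angle to the horizontal; measure y along the incline from where the plane meets the free surface. Vertical depth h = y·sinθ with sinθ = 0.925210.
Along the incline, y_c = h_c/sinθ = 6.51599/0.925210 = 7.04271 m.
The centroid is at the centre, 0.7 m below the top of the plate, so the highest point sits at y_top = 7.04271 − 0.7 = 6.34271 m along the incline.

y_top ≈ 6.343 m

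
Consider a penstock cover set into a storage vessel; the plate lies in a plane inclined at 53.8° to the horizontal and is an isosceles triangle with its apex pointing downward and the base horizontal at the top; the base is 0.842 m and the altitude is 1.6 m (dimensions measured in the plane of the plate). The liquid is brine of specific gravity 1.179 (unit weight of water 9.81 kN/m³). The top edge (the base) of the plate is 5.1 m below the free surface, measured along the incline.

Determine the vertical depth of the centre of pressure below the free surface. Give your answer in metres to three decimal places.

h_p = 4.566 m

γ = 1.179 × 9.81 = 11.56599 kN/m³.
Let θ = 53.8° be the plate's angle to the horizontal; measure y along the incline from where the plane meets the free surface. Vertical depth h = y·sinθ with sinθ = 0.806960.
With the apex down, the centroid sits h/3 = 1.6/3 = 0.533333 m below the base (the top edge), so y_c = 5.1 + 0.533333 = 5.63333 m and h_c = 5.63333 × 0.806960 = 4.54587 m.
A = ½ × 0.842 × 1.6 = 0.6736 m².
Resultant F = γ·h_c·A = 11.56599 × 4.54587 × 0.6736 = 35.4162 kN.
I_c = b·h³/36 = 0.842 × 1.6³/36 = 0.0958009 m⁴.
Centre of pressure: y_p = y_c + I_c/(y_c·A) = 5.63333 + 0.0958009/(5.63333 × 0.6736) = 5.63333 + 0.0252466 = 5.65858 m along the plane.
Vertically, h_p = y_p·sinθ = 5.65858 × 0.806960 = 4.56625 m.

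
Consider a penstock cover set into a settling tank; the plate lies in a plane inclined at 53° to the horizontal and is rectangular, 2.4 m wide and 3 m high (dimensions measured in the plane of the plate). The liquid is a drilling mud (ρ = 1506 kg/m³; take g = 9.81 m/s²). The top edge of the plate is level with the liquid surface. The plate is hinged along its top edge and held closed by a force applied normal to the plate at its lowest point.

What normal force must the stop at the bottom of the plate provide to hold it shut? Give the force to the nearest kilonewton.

γ = ρg = 1506 × 9.81 / 1000 = 14.77386 kN/m³.
Let θ = 53° be the plate's angle to the horizontal; measure y along the incline from where the plane meets the free surface. Vertical depth h = y·sinθ with sinθ = 0.798636.
The centroid lies 3/2 = 1.5 m below the top edge, so y_c = 1.5 m and h_c = 1.5 × 0.798636 = 1.19795 m.
A = 2.4 × 3 = 7.2 m².
Resultant F = γ·h_c·A = 14.77386 × 1.19795 × 7.2 = 127.428 kN.
I_c = b·h³/12 = 2.4 × 3³/12 = 5.4 m⁴.
Centre of pressure: y_p = y_c + I_c/(y_c·A) = 1.5 + 5.4/(1.5 × 7.2) = 1.5 + 0.5 = 2 m along the plane.
The resultant acts 1.5 + 0.5 = 2 m (along the plate) below the hinge at the top edge, so the moment about the hinge is M = F × 2 = 127.428 × 2 = 254.856 kN·m.
A normal force at the bottom, 3 m from the hinge, must supply this moment: P = 254.856/3 = 84.952 kN.

P ≈ 85 kN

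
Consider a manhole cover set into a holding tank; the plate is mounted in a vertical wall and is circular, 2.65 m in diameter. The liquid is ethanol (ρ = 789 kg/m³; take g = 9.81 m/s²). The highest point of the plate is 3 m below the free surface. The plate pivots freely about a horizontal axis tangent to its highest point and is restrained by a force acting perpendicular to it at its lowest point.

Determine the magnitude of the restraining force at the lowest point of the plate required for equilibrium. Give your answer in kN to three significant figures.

P ≈ 99.4 kN

γ = ρg = 789 × 9.81 / 1000 = 7.74009 kN/m³.
The centroid is at the centre, 1.325 m below the top of the plate, so the centroid depth is h_c = 3 + 1.325 = 4.325 m.
A = π(1.325)² = 5.51546 m².
Resultant F = γ·h_c·A = 7.74009 × 4.325 × 5.51546 = 184.635 kN.
I_c = πr⁴/4 = π × 1.325⁴/4 = 2.42077 m⁴.
Centre of pressure: y_p = y_c + I_c/(y_c·A) = 4.325 + 2.42077/(4.325 × 5.51546) = 4.325 + 0.101481 = 4.42648 m along the plane.
The resultant acts 1.325 + 0.101481 = 1.42648 m (along the plate) below the hinge at the top edge, so the moment about the hinge is M = F × 1.42648 = 184.635 × 1.42648 = 263.378 kN·m.
A normal force at the bottom, 2.65 m from the hinge, must supply this moment: P = 263.378/2.65 = 99.3879 kN.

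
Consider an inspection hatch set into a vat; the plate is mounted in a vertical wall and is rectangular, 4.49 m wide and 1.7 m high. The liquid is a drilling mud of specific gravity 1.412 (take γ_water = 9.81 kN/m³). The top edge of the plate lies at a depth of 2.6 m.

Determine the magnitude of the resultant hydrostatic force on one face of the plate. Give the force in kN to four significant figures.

F ≈ 364.8 kN

γ = 1.412 × 9.81 = 13.85172 kN/m³.
The centroid lies 1.7/2 = 0.85 m below the top edge, so the centroid depth is h_c = 2.6 + 0.85 = 3.45 m.
A = 4.49 × 1.7 = 7.633 m².
Resultant F = γ·h_c·A = 13.85172 × 3.45 × 7.633 = 364.769 kN.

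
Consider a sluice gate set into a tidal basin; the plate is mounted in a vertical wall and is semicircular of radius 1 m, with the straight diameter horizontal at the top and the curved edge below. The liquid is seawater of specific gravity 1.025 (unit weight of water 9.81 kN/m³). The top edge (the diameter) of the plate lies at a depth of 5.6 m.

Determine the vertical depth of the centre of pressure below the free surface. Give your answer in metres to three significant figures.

γ = 1.025 × 9.81 = 10.05525 kN/m³.
The centroid of a semicircle lies 4r/(3π) = 0.424413 m from the diameter, here below the top edge, so the centroid depth is h_c = 5.6 + 0.424413 = 6.02441 m.
A = πr²/2 = π × 1²/2 = 1.5708 m².
Resultant F = γ·h_c·A = 10.05525 × 6.02441 × 1.5708 = 95.1543 kN.
I_c = (π/8 − 8/(9π))·r⁴ = 0.109757 × 1⁴ = 0.109757 m⁴.
Centre of pressure: y_p = y_c + I_c/(y_c·A) = 6.02441 + 0.109757/(6.02441 × 1.5708) = 6.02441 + 0.0115984 = 6.03601 m along the plane.

h_p = 6.04 m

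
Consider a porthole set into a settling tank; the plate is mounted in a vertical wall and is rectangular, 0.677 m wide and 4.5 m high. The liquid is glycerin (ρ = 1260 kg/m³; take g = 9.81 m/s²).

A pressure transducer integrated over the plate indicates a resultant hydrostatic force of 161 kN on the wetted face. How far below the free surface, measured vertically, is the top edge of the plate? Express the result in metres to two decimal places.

d_top ≈ 2.03 m

γ = ρg = 1260 × 9.81 / 1000 = 12.3606 kN/m³.
A = 0.677 × 4.5 = 3.0465 m².
From F = γ·h_c·A, the centroid depth is h_c = 161/(12.3606 × 3.0465) = 4.27548 m.
The centroid lies 4.5/2 = 2.25 m below the top edge, so the top edge sits at h_top = 4.27548 − 2.25 = 2.02548 m below the surface.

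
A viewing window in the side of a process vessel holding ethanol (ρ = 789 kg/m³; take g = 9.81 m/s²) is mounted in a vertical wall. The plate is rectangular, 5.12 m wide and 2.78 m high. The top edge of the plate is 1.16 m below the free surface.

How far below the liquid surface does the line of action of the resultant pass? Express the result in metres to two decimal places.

γ = ρg = 789 × 9.81 / 1000 = 7.74009 kN/m³.
The centroid lies 2.78/2 = 1.39 m below the top edge, so the centroid depth is h_c = 1.16 + 1.39 = 2.55 m.
A = 5.12 × 2.78 = 14.2336 m².
Resultant F = γ·h_c·A = 7.74009 × 2.55 × 14.2336 = 280.932 kN.
I_c = b·h³/12 = 5.12 × 2.78³/12 = 9.16691 m⁴.
Centre of pressure: y_p = y_c + I_c/(y_c·A) = 2.55 + 9.16691/(2.55 × 14.2336) = 2.55 + 0.252562 = 2.80256 m along the plane.

h_p = 2.80 m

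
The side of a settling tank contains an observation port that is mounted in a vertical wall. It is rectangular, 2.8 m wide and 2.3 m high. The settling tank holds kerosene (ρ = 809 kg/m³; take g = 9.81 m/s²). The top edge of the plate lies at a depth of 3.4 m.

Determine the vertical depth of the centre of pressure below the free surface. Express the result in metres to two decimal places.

γ = ρg = 809 × 9.81 / 1000 = 7.93629 kN/m³.
The centroid lies 2.3/2 = 1.15 m below the top edge, so the centroid depth is h_c = 3.4 + 1.15 = 4.55 m.
A = 2.8 × 2.3 = 6.44 m².
Resultant F = γ·h_c·A = 7.93629 × 4.55 × 6.44 = 232.549 kN.
I_c = b·h³/12 = 2.8 × 2.3³/12 = 2.83897 m⁴.
Centre of pressure: y_p = y_c + I_c/(y_c·A) = 4.55 + 2.83897/(4.55 × 6.44) = 4.55 + 0.0968866 = 4.64689 m along the plane.

h_p = 4.65 m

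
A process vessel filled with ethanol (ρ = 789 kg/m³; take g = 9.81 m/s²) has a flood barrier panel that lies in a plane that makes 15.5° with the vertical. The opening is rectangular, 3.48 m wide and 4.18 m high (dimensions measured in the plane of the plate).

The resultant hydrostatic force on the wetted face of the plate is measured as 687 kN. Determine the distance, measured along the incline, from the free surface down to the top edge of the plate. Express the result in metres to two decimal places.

γ = ρg = 789 × 9.81 / 1000 = 7.74009 kN/m³.
A = 3.48 × 4.18 = 14.5464 m².
From F = γ·h_c·A, the centroid depth is h_c = 687/(7.74009 × 14.5464) = 6.10176 m.
The plate makes 15.5° with the vertical, i.e. θ = 90° − 15.5° = 74.5° to the horizontal. Measuring y along the incline from the free-surface line, vertical depth h = y·sinθ with sinθ = 0.963630.
Along the incline, y_c = h_c/sinθ = 6.10176/0.963630 = 6.33206 m.
The centroid lies 4.18/2 = 2.09 m below the top edge, so the top edge sits at y_top = 6.33206 − 2.09 = 4.24206 m along the incline.

y_top ≈ 4.24 m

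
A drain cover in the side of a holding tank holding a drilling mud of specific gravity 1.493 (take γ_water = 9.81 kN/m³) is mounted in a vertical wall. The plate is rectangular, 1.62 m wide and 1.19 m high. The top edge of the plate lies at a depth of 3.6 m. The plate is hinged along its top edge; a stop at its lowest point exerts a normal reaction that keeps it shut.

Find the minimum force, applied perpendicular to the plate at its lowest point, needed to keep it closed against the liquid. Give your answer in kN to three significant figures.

P ≈ 62.0 kN

γ = 1.493 × 9.81 = 14.64633 kN/m³.
The centroid lies 1.19/2 = 0.595 m below the top edge, so the centroid depth is h_c = 3.6 + 0.595 = 4.195 m.
A = 1.62 × 1.19 = 1.9278 m².
Resultant F = γ·h_c·A = 14.64633 × 4.195 × 1.9278 = 118.447 kN.
I_c = b·h³/12 = 1.62 × 1.19³/12 = 0.227496 m⁴.
Centre of pressure: y_p = y_c + I_c/(y_c·A) = 4.195 + 0.227496/(4.195 × 1.9278) = 4.195 + 0.0281307 = 4.22313 m along the plane.
The resultant acts 0.595 + 0.0281307 = 0.623131 m (along the plate) below the hinge at the top edge, so the moment about the hinge is M = F × 0.623131 = 118.447 × 0.623131 = 73.808 kN·m.
A normal force at the bottom, 1.19 m from the hinge, must supply this moment: P = 73.808/1.19 = 62.0235 kN.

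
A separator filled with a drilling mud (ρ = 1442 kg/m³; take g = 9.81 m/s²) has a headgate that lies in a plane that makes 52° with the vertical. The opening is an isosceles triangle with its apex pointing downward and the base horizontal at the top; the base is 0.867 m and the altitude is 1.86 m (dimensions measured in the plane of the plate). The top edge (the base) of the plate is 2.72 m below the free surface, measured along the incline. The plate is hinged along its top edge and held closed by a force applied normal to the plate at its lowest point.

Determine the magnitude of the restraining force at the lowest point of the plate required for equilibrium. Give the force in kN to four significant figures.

γ = ρg = 1442 × 9.81 / 1000 = 14.14602 kN/m³.
The plate makes 52° with the vertical, i.e. θ = 90° − 52° = 38° to the horizontal. Measuring y along the incline from the free-surface line, vertical depth h = y·sinθ with sinθ = 0.615661.
With the apex down, the centroid sits h/3 = 1.86/3 = 0.62 m below the base (the top edge), so y_c = 2.72 + 0.62 = 3.34 m and h_c = 3.34 × 0.615661 = 2.05631 m.
A = ½ × 0.867 × 1.86 = 0.80631 m².
Resultant F = γ·h_c·A = 14.14602 × 2.05631 × 0.80631 = 23.4544 kN.
I_c = b·h³/36 = 0.867 × 1.86³/36 = 0.154973 m⁴.
Centre of pressure: y_p = y_c + I_c/(y_c·A) = 3.34 + 0.154973/(3.34 × 0.80631) = 3.34 + 0.057545 = 3.39755 m along the plane.
The resultant acts 0.62 + 0.057545 = 0.677545 m (along the plate) below the hinge at the top edge, so the moment about the hinge is M = F × 0.677545 = 23.4544 × 0.677545 = 15.8914 kN·m.
A normal force at the bottom, 1.86 m from the hinge, must supply this moment: P = 15.8914/1.86 = 8.54376 kN.

P ≈ 8.544 kN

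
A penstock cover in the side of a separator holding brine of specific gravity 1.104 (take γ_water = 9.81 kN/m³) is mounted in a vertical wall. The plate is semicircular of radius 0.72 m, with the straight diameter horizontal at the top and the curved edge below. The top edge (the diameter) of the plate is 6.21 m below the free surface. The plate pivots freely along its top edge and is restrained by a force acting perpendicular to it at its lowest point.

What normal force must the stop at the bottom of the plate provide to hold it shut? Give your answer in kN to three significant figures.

P ≈ 24.8 kN

γ = 1.104 × 9.81 = 10.83024 kN/m³.
The centroid of a semicircle lies 4r/(3π) = 0.305577 m from the diameter, here below the top edge, so the centroid depth is h_c = 6.21 + 0.305577 = 6.51558 m.
A = πr²/2 = π × 0.72²/2 = 0.814301 m².
Resultant F = γ·h_c·A = 10.83024 × 6.51558 × 0.814301 = 57.4614 kN.
I_c = (π/8 − 8/(9π))·r⁴ = 0.109757 × 0.72⁴ = 0.0294959 m⁴.
Centre of pressure: y_p = y_c + I_c/(y_c·A) = 6.51558 + 0.0294959/(6.51558 × 0.814301) = 6.51558 + 0.00555934 = 6.52114 m along the plane.
The resultant acts 0.305577 + 0.00555934 = 0.311136 m (along the plate) below the hinge at the top edge, so the moment about the hinge is M = F × 0.311136 = 57.4614 × 0.311136 = 17.8783 kN·m.
A normal force at the bottom, 0.72 m from the hinge, must supply this moment: P = 17.8783/0.72 = 24.831 kN.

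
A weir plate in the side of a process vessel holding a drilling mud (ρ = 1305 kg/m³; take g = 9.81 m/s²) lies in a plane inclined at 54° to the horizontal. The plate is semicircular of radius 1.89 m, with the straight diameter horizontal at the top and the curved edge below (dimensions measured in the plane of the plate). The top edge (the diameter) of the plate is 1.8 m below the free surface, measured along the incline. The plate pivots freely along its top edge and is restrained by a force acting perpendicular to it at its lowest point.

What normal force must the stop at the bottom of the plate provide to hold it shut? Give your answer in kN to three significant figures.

P ≈ 71.9 kN

γ = ρg = 1305 × 9.81 / 1000 = 12.80205 kN/m³.
Let θ = 54° be the plate's angle to the horizontal; measure y along the incline from where the plane meets the free surface. Vertical depth h = y·sinθ with sinθ = 0.809017.
The centroid of a semicircle lies 4r/(3π) = 0.802141 m from the diameter, here below the top edge, so y_c = 1.8 + 0.802141 = 2.60214 m and h_c = 2.60214 × 0.809017 = 2.10518 m.
A = πr²/2 = π × 1.89²/2 = 5.61104 m².
Resultant F = γ·h_c·A = 12.80205 × 2.10518 × 5.61104 = 151.221 kN.
I_c = (π/8 − 8/(9π))·r⁴ = 0.109757 × 1.89⁴ = 1.40049 m⁴.
Centre of pressure: y_p = y_c + I_c/(y_c·A) = 2.60214 + 1.40049/(2.60214 × 5.61104) = 2.60214 + 0.0959193 = 2.69806 m along the plane.
The resultant acts 0.802141 + 0.0959193 = 0.89806 m (along the plate) below the hinge at the top edge, so the moment about the hinge is M = F × 0.89806 = 151.221 × 0.89806 = 135.806 kN·m.
A normal force at the bottom, 1.89 m from the hinge, must supply this moment: P = 135.806/1.89 = 71.855 kN.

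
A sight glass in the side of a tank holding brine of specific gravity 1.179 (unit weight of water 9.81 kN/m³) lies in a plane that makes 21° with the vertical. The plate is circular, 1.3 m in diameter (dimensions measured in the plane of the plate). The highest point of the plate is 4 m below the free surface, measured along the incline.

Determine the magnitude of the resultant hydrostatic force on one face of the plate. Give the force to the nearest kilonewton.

F ≈ 67 kN

γ = 1.179 × 9.81 = 11.56599 kN/m³.
The plate makes 21° with the vertical, i.e. θ = 90° − 21° = 69° to the horizontal. Measuring y along the incline from the free-surface line, vertical depth h = y·sinθ with sinθ = 0.933580.
The centroid is at the centre, 0.65 m below the top of the plate, so y_c = 4 + 0.65 = 4.65 m and h_c = 4.65 × 0.933580 = 4.34115 m.
A = π(0.65)² = 1.32732 m².
Resultant F = γ·h_c·A = 11.56599 × 4.34115 × 1.32732 = 66.6443 kN.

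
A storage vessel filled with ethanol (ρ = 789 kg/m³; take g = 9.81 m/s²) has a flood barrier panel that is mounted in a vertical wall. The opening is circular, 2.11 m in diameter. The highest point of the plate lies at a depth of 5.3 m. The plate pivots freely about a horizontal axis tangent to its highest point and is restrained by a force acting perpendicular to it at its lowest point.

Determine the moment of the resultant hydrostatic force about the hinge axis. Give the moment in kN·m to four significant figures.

M ≈ 189.0 kN·m

γ = ρg = 789 × 9.81 / 1000 = 7.74009 kN/m³.
The centroid is at the centre, 1.055 m below the top of the plate, so the centroid depth is h_c = 5.3 + 1.055 = 6.355 m.
A = π(1.055)² = 3.49667 m².
Resultant F = γ·h_c·A = 7.74009 × 6.355 × 3.49667 = 171.995 kN.
I_c = πr⁴/4 = π × 1.055⁴/4 = 0.972971 m⁴.
Centre of pressure: y_p = y_c + I_c/(y_c·A) = 6.355 + 0.972971/(6.355 × 3.49667) = 6.355 + 0.0437854 = 6.39879 m along the plane.
The resultant acts 1.055 + 0.0437854 = 1.09879 m (along the plate) below the hinge at the top edge, so the moment about the hinge is M = F × 1.09879 = 171.995 × 1.09879 = 188.986 kN·m.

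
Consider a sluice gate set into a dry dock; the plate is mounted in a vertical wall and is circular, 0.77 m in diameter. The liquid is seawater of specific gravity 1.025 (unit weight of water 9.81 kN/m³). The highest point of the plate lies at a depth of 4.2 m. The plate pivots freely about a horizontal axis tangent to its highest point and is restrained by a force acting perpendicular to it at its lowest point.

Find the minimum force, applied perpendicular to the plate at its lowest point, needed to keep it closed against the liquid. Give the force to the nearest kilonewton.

P ≈ 11 kN

γ = 1.025 × 9.81 = 10.05525 kN/m³.
The centroid is at the centre, 0.385 m below the top of the plate, so the centroid depth is h_c = 4.2 + 0.385 = 4.585 m.
A = π(0.385)² = 0.465663 m².
Resultant F = γ·h_c·A = 10.05525 × 4.585 × 0.465663 = 21.4686 kN.
I_c = πr⁴/4 = π × 0.385⁴/4 = 0.0172557 m⁴.
Centre of pressure: y_p = y_c + I_c/(y_c·A) = 4.585 + 0.0172557/(4.585 × 0.465663) = 4.585 + 0.00808205 = 4.59308 m along the plane.
The resultant acts 0.385 + 0.00808205 = 0.393082 m (along the plate) below the hinge at the top edge, so the moment about the hinge is M = F × 0.393082 = 21.4686 × 0.393082 = 8.43892 kN·m.
A normal force at the bottom, 0.77 m from the hinge, must supply this moment: P = 8.43892/0.77 = 10.9596 kN.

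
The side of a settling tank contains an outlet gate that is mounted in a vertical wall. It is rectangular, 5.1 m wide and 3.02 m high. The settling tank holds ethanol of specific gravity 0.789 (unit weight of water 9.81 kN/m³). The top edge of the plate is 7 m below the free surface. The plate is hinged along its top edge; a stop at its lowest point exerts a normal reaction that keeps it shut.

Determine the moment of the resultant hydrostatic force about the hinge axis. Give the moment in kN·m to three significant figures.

γ = 0.789 × 9.81 = 7.74009 kN/m³.
The centroid lies 3.02/2 = 1.51 m below the top edge, so the centroid depth is h_c = 7 + 1.51 = 8.51 m.
A = 5.1 × 3.02 = 15.402 m².
Resultant F = γ·h_c·A = 7.74009 × 8.51 × 15.402 = 1014.5 kN.
I_c = b·h³/12 = 5.1 × 3.02³/12 = 11.706 m⁴.
Centre of pressure: y_p = y_c + I_c/(y_c·A) = 8.51 + 11.706/(8.51 × 15.402) = 8.51 + 0.0893104 = 8.59931 m along the plane.
The resultant acts 1.51 + 0.0893104 = 1.59931 m (along the plate) below the hinge at the top edge, so the moment about the hinge is M = F × 1.59931 = 1014.5 × 1.59931 = 1622.5 kN·m.

M ≈ 1620 kN·m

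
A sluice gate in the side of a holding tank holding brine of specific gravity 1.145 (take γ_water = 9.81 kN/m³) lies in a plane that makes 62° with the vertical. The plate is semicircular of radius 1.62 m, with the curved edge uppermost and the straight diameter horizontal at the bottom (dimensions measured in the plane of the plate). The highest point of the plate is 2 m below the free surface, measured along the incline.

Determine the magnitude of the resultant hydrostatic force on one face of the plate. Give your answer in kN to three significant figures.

γ = 1.145 × 9.81 = 11.23245 kN/m³.
The plate makes 62° with the vertical, i.e. θ = 90° − 62° = 28° to the horizontal. Measuring y along the incline from the free-surface line, vertical depth h = y·sinθ with sinθ = 0.469472.
The centroid lies 4r/(3π) = 0.687549 m above the diameter, so r − 4r/(3π) = 1.62 − 0.687549 = 0.932451 m below the topmost point, so y_c = 2 + 0.932451 = 2.93245 m and h_c = 2.93245 × 0.469472 = 1.3767 m.
A = πr²/2 = π × 1.62²/2 = 4.1224 m².
Resultant F = γ·h_c·A = 11.23245 × 1.3767 × 4.1224 = 63.7476 kN.

F ≈ 63.7 kN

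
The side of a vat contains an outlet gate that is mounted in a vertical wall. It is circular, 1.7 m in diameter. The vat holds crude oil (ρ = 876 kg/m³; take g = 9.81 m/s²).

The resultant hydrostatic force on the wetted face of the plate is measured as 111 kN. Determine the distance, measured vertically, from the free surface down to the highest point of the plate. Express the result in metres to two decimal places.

γ = ρg = 876 × 9.81 / 1000 = 8.59356 kN/m³.
A = π(0.85)² = 2.2698 m².
From F = γ·h_c·A, the centroid depth is h_c = 111/(8.59356 × 2.2698) = 5.69066 m.
The centroid is at the centre, 0.85 m below the top of the plate, so the highest point sits at h_top = 5.69066 − 0.85 = 4.84066 m below the surface.

d_top ≈ 4.84 m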